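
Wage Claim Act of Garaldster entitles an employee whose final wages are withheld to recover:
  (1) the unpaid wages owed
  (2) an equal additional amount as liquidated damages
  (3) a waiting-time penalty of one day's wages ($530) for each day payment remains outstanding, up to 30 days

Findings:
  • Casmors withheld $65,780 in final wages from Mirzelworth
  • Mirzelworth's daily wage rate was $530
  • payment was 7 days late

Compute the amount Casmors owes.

$135,270

Liquidated damages (equal amount): $65,780
Penalty days: min(7, 30) = 7
Waiting-time penalty: 7 × $530 = $3,710
Total award: $65,780 + $65,780 + $3,710 = $135,270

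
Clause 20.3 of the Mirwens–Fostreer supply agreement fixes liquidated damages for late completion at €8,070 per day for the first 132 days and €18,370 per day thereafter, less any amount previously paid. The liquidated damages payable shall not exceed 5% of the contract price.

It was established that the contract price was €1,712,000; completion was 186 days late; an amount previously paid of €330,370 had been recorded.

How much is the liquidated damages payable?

€85,600

First 132 days: 132 × €8,070 = €1,065,240
Remaining days: (186 − 132) × €18,370 = €991,980
Accrued per-day damages: €1,065,240 + €991,980 = €2,057,220
Less amount previously paid: €2,057,220 − €330,370 = €1,726,850
Cap: 5% of €1,712,000 = €85,600
Cap at €85,600: €1,726,850 exceeds the cap → €85,600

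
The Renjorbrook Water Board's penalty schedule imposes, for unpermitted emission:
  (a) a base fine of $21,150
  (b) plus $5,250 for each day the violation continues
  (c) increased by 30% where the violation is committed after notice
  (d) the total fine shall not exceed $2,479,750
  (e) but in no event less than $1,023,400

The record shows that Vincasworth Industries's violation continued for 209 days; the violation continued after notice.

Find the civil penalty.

Per-day component: 209 × $5,250 = $1,097,250
Base plus per-day: $21,150 + $1,097,250 = $1,118,400
Enhancement: 30% of $1,118,400 = $335,520
Enhanced fine: $1,118,400 + $335,520 = $1,453,920
Cap at $2,479,750: $1,453,920 is within the cap, no reduction.
Minimum $1,023,400: $1,453,920 meets the minimum, no increase.

$1,453,920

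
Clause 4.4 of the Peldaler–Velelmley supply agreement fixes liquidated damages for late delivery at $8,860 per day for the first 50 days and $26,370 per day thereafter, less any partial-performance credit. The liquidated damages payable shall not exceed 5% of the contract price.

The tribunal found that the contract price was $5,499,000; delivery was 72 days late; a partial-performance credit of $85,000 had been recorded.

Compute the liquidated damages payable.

$274,950

First 50 days: 50 × $8,860 = $443,000
Remaining days: (72 − 50) × $26,370 = $580,140
Accrued per-day damages: $443,000 + $580,140 = $1,023,140
Less partial-performance credit: $1,023,140 − $85,000 = $938,140
Cap: 5% of $5,499,000 = $274,950
Cap at $274,950: $938,140 exceeds the cap → $274,950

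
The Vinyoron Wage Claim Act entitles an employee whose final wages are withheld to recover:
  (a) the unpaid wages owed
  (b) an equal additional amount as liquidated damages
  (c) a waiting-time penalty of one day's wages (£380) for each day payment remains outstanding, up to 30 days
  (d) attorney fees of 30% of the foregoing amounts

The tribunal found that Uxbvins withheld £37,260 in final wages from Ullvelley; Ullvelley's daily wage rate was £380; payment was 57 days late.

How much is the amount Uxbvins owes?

£111,696

Liquidated damages (equal amount): £37,260
Penalty days: min(57, 30) = 30
Waiting-time penalty: 30 × £380 = £11,400
Subtotal: £37,260 + £37,260 + £11,400 = £85,920
Attorney fees: 30% of £85,920 = £25,776
Total award: £85,920 + £25,776 = £111,696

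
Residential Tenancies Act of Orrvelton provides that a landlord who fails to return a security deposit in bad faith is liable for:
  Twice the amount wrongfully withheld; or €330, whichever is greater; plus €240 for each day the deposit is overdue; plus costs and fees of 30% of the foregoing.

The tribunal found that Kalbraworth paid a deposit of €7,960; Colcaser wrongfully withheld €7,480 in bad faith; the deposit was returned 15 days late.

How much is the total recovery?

Doubled: 2 × €7,480 = €14,960
Minimum €330: €14,960 meets the minimum, no increase.
Late-return penalty: 15 × €240 = €3,600
Damages plus late penalty: €14,960 + €3,600 = €18,560
Costs and fees: 30% of €18,560 = €5,568
Total recovery: €18,560 + €5,568 = €24,128

Recovery: €24,128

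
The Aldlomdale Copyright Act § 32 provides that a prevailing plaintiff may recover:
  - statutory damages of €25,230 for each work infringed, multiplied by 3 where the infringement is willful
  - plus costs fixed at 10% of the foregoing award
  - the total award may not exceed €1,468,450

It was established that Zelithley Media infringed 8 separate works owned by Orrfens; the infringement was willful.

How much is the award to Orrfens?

€666,072

Statutory damages: 8 × €25,230 = €201,840
Trebled: 3 × €201,840 = €605,520
Costs: 10% of €605,520 = €60,552
Award plus costs: €605,520 + €60,552 = €666,072
Cap at €1,468,450: €666,072 is within the cap, no reduction.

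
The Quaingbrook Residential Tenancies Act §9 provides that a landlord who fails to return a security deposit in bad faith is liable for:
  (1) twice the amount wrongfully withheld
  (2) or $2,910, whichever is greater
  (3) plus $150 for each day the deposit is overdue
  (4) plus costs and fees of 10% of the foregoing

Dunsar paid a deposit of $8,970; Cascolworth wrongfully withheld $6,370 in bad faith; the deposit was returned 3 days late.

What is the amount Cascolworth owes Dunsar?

Doubled: 2 × $6,370 = $12,740
Minimum $2,910: $12,740 meets the minimum, no increase.
Late-return penalty: 3 × $150 = $450
Damages plus late penalty: $12,740 + $450 = $13,190
Costs and fees: 10% of $13,190 = $1,319
Total recovery: $13,190 + $1,319 = $14,509

$14,509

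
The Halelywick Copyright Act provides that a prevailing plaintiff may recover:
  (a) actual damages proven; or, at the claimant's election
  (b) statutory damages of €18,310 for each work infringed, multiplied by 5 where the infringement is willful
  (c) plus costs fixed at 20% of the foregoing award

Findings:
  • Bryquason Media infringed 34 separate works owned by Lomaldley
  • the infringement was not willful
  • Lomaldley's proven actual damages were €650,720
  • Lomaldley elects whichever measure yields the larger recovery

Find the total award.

€780,864

Statutory damages: 34 × €18,310 = €622,540
Infringement not willful: no ×5 enhancement.
Greater of actual damages (€650,720) or statutory damages (€622,540): €650,720
Costs: 20% of €650,720 = €130,144
Award plus costs: €650,720 + €130,144 = €780,864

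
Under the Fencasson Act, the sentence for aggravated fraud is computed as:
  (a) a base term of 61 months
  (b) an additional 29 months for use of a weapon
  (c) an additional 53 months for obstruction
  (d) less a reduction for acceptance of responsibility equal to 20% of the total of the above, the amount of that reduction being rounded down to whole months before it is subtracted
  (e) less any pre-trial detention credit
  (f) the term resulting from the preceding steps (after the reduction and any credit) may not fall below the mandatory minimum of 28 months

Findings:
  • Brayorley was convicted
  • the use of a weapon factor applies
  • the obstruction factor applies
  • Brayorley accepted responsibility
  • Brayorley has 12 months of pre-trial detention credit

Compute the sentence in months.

103 months

Use of a weapon enhancement: +29 months
Obstruction enhancement: +53 months
Adjusted term: 61 months + 29 months + 53 months = 143 months
Acceptance of responsibility reduction: 20% of 143 months = 28 months (rounded down)
After reduction: 143 − 28 = 115 months
Less pre-trial detention credit: 115 months − 12 months = 103 months
Minimum 28 months: 103 months meets the minimum, no increase.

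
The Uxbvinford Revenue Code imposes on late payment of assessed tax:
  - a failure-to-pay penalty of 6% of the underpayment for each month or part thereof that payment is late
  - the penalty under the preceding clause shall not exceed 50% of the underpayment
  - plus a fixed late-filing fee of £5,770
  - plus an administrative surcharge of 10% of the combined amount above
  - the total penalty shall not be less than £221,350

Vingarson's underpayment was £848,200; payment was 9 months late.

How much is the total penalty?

Accrued rate: 6% × 9 = 54%, capped at 50% → 50%
Failure-to-pay penalty: 50% of £848,200 = £424,100
Penalty before surcharge: £424,100 + £5,770 = £429,870
Administrative surcharge: 10% of £429,870 = £42,987
Total penalty: £429,870 + £42,987 = £472,857
Minimum £221,350: £472,857 meets the minimum, no increase.

£472,857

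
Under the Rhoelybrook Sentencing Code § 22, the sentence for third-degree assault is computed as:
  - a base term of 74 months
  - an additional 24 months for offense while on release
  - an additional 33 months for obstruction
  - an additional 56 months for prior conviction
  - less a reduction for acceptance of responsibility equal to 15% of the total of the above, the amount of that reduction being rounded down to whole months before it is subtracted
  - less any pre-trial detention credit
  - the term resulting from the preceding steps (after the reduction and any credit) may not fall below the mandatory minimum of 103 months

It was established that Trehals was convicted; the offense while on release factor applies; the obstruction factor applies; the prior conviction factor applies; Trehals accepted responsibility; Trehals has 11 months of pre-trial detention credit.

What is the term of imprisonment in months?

Sentence: 148 months

Offense while on release enhancement: +24 months
Obstruction enhancement: +33 months
Prior conviction enhancement: +56 months
Adjusted term: 74 months + 24 months + 33 months + 56 months = 187 months
Acceptance of responsibility reduction: 15% of 187 months = 28 months (rounded down)
After reduction: 187 − 28 = 159 months
Less pre-trial detention credit: 159 months − 11 months = 148 months
Minimum 103 months: 148 months meets the minimum, no increase.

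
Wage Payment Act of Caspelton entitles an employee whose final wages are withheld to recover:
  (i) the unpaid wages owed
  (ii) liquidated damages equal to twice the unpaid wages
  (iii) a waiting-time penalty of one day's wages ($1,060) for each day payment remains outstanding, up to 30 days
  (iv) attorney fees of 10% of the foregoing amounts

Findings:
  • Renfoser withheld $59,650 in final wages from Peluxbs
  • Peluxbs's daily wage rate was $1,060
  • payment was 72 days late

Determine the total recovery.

Doubled: 2 × $59,650 = $119,300
Penalty days: min(72, 30) = 30
Waiting-time penalty: 30 × $1,060 = $31,800
Subtotal: $59,650 + $119,300 + $31,800 = $210,750
Attorney fees: 10% of $210,750 = $21,075
Total award: $210,750 + $21,075 = $231,825

$231,825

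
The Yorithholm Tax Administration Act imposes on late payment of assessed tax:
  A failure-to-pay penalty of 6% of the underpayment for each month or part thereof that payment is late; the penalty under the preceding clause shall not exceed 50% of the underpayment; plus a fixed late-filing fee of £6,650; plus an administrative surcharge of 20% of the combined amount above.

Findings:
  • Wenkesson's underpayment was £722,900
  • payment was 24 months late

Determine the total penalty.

£441,720

Accrued rate: 6% × 24 = 144%, capped at 50% → 50%
Failure-to-pay penalty: 50% of £722,900 = £361,450
Penalty before surcharge: £361,450 + £6,650 = £368,100
Administrative surcharge: 20% of £368,100 = £73,620
Total penalty: £368,100 + £73,620 = £441,720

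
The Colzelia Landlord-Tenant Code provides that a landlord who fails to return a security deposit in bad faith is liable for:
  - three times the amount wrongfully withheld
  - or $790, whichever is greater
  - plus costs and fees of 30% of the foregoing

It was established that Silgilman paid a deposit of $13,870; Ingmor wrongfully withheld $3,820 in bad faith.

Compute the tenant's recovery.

Recovery: $14,898

Trebled: 3 × $3,820 = $11,460
Minimum $790: $11,460 meets the minimum, no increase.
Costs and fees: 30% of $11,460 = $3,438
Total recovery: $11,460 + $3,438 = $14,898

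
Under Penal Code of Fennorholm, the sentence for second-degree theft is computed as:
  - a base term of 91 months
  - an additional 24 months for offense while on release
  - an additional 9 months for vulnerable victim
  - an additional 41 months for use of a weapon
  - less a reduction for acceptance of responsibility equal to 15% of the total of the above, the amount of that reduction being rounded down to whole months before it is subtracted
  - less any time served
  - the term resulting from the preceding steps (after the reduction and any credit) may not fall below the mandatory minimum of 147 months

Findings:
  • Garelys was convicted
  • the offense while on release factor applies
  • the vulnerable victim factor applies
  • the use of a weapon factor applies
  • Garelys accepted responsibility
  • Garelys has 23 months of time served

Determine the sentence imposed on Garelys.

Offense while on release enhancement: +24 months
Vulnerable victim enhancement: +9 months
Use of a weapon enhancement: +41 months
Adjusted term: 91 months + 24 months + 9 months + 41 months = 165 months
Acceptance of responsibility reduction: 15% of 165 months = 24 months (rounded down)
After reduction: 165 − 24 = 141 months
Less time served: 141 months − 23 months = 118 months
Minimum 147 months: 118 months is below the minimum → 147 months

147 months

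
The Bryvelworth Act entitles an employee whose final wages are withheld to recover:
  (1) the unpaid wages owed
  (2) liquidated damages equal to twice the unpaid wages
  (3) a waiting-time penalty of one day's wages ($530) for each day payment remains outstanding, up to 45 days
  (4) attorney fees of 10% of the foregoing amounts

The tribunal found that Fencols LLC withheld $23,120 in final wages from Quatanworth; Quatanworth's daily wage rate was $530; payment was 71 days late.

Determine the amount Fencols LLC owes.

$102,531

Doubled: 2 × $23,120 = $46,240
Penalty days: min(71, 45) = 45
Waiting-time penalty: 45 × $530 = $23,850
Subtotal: $23,120 + $46,240 + $23,850 = $93,210
Attorney fees: 10% of $93,210 = $9,321
Total award: $93,210 + $9,321 = $102,531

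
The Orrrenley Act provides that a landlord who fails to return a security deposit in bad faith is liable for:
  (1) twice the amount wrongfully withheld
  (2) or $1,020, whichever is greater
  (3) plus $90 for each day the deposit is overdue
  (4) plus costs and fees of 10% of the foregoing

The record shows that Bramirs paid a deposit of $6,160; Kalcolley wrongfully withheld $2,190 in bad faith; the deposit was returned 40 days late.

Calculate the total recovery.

Doubled: 2 × $2,190 = $4,380
Minimum $1,020: $4,380 meets the minimum, no increase.
Late-return penalty: 40 × $90 = $3,600
Damages plus late penalty: $4,380 + $3,600 = $7,980
Costs and fees: 10% of $7,980 = $798
Total recovery: $7,980 + $798 = $8,778

$8,778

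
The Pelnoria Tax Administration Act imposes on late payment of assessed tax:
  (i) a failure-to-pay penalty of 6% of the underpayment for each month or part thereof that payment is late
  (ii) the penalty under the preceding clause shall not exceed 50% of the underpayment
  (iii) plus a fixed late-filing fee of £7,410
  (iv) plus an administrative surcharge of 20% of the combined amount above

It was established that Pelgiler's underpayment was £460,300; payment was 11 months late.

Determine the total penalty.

£285,072

Accrued rate: 6% × 11 = 66%, capped at 50% → 50%
Failure-to-pay penalty: 50% of £460,300 = £230,150
Penalty before surcharge: £230,150 + £7,410 = £237,560
Administrative surcharge: 20% of £237,560 = £47,512
Total penalty: £237,560 + £47,512 = £285,072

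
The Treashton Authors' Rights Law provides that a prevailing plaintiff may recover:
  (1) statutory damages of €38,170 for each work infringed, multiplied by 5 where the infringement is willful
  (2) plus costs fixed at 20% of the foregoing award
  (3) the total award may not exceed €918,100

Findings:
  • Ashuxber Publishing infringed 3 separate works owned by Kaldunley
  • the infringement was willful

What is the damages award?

Award: €687,060

Statutory damages: 3 × €38,170 = €114,510
Multiplied by 5: 5 × €114,510 = €572,550
Costs: 20% of €572,550 = €114,510
Award plus costs: €572,550 + €114,510 = €687,060
Cap at €918,100: €687,060 is within the cap, no reduction.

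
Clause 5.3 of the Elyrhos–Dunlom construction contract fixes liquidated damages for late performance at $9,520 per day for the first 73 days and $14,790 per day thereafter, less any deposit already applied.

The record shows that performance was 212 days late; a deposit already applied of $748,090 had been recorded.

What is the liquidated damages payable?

Liquidated damages: $2,002,680

First 73 days: 73 × $9,520 = $694,960
Remaining days: (212 − 73) × $14,790 = $2,055,810
Accrued per-day damages: $694,960 + $2,055,810 = $2,750,770
Less deposit already applied: $2,750,770 − $748,090 = $2,002,680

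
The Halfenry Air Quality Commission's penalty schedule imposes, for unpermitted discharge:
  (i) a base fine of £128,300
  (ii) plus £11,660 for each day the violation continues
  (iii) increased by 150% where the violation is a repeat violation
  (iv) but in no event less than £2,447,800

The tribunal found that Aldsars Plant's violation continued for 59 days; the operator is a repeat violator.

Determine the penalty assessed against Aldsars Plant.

£2,447,800

Per-day component: 59 × £11,660 = £687,940
Base plus per-day: £128,300 + £687,940 = £816,240
Enhancement: 150% of £816,240 = £1,224,360
Enhanced fine: £816,240 + £1,224,360 = £2,040,600
Minimum £2,447,800: £2,040,600 is below the minimum → £2,447,800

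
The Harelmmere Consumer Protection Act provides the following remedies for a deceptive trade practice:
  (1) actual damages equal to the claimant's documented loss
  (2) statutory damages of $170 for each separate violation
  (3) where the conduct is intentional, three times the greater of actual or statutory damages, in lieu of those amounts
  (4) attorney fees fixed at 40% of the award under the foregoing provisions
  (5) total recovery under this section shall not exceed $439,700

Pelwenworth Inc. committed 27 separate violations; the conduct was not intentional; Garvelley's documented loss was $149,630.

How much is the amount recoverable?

$215,908

Statutory damages: 27 × $170 = $4,590
Conduct not intentional: the in-lieu enhancement does not apply.
Actual plus statutory damages: $149,630 + $4,590 = $154,220
Attorney fees: 40% of $154,220 = $61,688
Total before cap: $154,220 + $61,688 = $215,908
Cap at $439,700: $215,908 is within the cap, no reduction.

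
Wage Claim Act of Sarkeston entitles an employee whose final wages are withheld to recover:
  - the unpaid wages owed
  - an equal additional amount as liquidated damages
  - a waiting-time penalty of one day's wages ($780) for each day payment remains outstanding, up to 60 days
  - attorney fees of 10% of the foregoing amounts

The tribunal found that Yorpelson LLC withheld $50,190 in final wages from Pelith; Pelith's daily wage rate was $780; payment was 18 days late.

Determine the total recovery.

Liquidated damages (equal amount): $50,190
Penalty days: min(18, 60) = 18
Waiting-time penalty: 18 × $780 = $14,040
Subtotal: $50,190 + $50,190 + $14,040 = $114,420
Attorney fees: 10% of $114,420 = $11,442
Total award: $114,420 + $11,442 = $125,862

$125,862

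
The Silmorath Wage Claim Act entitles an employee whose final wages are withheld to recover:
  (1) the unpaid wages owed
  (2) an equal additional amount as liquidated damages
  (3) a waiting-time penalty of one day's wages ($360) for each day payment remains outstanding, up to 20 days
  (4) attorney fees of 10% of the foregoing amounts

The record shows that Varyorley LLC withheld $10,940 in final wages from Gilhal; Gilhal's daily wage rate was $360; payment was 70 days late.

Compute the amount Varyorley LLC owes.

Total award: $31,988

Liquidated damages (equal amount): $10,940
Penalty days: min(70, 20) = 20
Waiting-time penalty: 20 × $360 = $7,200
Subtotal: $10,940 + $10,940 + $7,200 = $29,080
Attorney fees: 10% of $29,080 = $2,908
Total award: $29,080 + $2,908 = $31,988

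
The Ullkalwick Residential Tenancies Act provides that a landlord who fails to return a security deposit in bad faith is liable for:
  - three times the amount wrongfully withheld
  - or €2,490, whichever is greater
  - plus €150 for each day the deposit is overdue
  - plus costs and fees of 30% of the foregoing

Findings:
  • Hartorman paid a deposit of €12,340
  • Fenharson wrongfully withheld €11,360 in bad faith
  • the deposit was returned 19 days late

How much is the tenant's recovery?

Trebled: 3 × €11,360 = €34,080
Minimum €2,490: €34,080 meets the minimum, no increase.
Late-return penalty: 19 × €150 = €2,850
Damages plus late penalty: €34,080 + €2,850 = €36,930
Costs and fees: 30% of €36,930 = €11,079
Total recovery: €36,930 + €11,079 = €48,009

Recovery: €48,009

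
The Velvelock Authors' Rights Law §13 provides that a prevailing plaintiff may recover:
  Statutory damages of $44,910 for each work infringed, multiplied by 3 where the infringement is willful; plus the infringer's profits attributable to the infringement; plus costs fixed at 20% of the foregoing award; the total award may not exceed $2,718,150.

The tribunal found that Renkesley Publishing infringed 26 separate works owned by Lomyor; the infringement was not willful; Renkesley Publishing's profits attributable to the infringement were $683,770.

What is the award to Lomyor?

Statutory damages: 26 × $44,910 = $1,167,660
Infringement not willful: no ×3 enhancement.
Combined award: $1,167,660 + $683,770 = $1,851,430
Costs: 20% of $1,851,430 = $370,286
Award plus costs: $1,851,430 + $370,286 = $2,221,716
Cap at $2,718,150: $2,221,716 is within the cap, no reduction.

$2,221,716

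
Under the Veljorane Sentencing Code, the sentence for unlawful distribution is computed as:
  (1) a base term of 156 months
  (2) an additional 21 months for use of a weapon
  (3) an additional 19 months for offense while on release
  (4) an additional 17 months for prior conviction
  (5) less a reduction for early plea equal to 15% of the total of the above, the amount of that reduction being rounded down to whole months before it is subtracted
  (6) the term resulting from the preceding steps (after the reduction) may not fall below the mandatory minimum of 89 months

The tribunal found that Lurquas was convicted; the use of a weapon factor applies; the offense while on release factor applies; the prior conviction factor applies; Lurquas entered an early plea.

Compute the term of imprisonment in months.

182 months

Use of a weapon enhancement: +21 months
Offense while on release enhancement: +19 months
Prior conviction enhancement: +17 months
Adjusted term: 156 months + 21 months + 19 months + 17 months = 213 months
Early plea reduction: 15% of 213 months = 31 months (rounded down)
After reduction: 213 − 31 = 182 months
Minimum 89 months: 182 months meets the minimum, no increase.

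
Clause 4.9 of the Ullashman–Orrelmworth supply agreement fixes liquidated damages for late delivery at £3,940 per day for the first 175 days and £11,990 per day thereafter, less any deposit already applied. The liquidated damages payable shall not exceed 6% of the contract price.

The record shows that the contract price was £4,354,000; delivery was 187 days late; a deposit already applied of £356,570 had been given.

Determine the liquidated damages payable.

Liquidated damages: £261,240

First 175 days: 175 × £3,940 = £689,500
Remaining days: (187 − 175) × £11,990 = £143,880
Accrued per-day damages: £689,500 + £143,880 = £833,380
Less deposit already applied: £833,380 − £356,570 = £476,810
Cap: 6% of £4,354,000 = £261,240
Cap at £261,240: £476,810 exceeds the cap → £261,240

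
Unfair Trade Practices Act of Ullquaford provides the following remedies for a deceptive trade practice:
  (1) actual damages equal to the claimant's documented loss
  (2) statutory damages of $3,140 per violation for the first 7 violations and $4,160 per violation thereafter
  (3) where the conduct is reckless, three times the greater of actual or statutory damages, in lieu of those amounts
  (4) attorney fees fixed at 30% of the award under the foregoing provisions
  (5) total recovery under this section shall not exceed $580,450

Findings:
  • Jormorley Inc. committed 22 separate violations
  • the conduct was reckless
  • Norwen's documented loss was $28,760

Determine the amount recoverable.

First 7 violations: 7 × $3,140 = $21,980
Remaining violations: (22 − 7) × $4,160 = $62,400
Statutory damages: $21,980 + $62,400 = $84,380
Greater of actual damages ($28,760) or statutory damages ($84,380): $84,380
Trebled: 3 × $84,380 = $253,140
Attorney fees: 30% of $253,140 = $75,942
Total before cap: $253,140 + $75,942 = $329,082
Cap at $580,450: $329,082 is within the cap, no reduction.

$329,082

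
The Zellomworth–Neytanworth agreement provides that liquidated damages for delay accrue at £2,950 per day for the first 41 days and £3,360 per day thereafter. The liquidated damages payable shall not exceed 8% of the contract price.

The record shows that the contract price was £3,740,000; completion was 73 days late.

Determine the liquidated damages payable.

Liquidated damages: £228,470

First 41 days: 41 × £2,950 = £120,950
Remaining days: (73 − 41) × £3,360 = £107,520
Accrued per-day damages: £120,950 + £107,520 = £228,470
Cap: 8% of £3,740,000 = £299,200
Cap at £299,200: £228,470 is within the cap, no reduction.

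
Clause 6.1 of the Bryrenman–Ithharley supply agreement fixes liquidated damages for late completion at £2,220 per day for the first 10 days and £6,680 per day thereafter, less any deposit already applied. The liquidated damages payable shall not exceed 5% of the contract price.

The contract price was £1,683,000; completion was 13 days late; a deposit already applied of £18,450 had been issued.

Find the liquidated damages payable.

Liquidated damages: £23,790

First 10 days: 10 × £2,220 = £22,200
Remaining days: (13 − 10) × £6,680 = £20,040
Accrued per-day damages: £22,200 + £20,040 = £42,240
Less deposit already applied: £42,240 − £18,450 = £23,790
Cap: 5% of £1,683,000 = £84,150
Cap at £84,150: £23,790 is within the cap, no reduction.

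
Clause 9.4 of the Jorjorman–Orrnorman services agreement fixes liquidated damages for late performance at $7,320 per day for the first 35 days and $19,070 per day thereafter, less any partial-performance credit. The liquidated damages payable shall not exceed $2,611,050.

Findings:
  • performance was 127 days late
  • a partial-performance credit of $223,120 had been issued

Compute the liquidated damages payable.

$1,787,520

First 35 days: 35 × $7,320 = $256,200
Remaining days: (127 − 35) × $19,070 = $1,754,440
Accrued per-day damages: $256,200 + $1,754,440 = $2,010,640
Less partial-performance credit: $2,010,640 − $223,120 = $1,787,520
Cap at $2,611,050: $1,787,520 is within the cap, no reduction.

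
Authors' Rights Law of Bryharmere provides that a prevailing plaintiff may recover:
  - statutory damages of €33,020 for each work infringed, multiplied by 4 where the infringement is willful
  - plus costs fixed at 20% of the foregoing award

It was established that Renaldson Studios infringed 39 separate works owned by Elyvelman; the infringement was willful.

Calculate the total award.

€6,181,344

Statutory damages: 39 × €33,020 = €1,287,780
Multiplied by 4: 4 × €1,287,780 = €5,151,120
Costs: 20% of €5,151,120 = €1,030,224
Award plus costs: €5,151,120 + €1,030,224 = €6,181,344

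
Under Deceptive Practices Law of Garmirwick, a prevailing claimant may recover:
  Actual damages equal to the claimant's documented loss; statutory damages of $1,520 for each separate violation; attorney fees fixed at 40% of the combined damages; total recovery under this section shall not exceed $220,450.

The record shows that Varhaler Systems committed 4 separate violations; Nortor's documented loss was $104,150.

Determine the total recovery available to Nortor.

$154,322

Statutory damages: 4 × $1,520 = $6,080
Combined damages: $104,150 + $6,080 = $110,230
Attorney fees: 40% of $110,230 = $44,092
Total before cap: $110,230 + $44,092 = $154,322
Cap at $220,450: $154,322 is within the cap, no reduction.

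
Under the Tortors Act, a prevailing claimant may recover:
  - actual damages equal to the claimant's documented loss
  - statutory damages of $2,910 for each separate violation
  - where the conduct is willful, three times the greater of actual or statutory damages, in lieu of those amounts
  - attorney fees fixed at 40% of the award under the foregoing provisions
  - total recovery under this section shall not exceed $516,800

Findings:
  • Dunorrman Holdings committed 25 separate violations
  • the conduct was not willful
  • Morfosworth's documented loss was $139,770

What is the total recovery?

Statutory damages: 25 × $2,910 = $72,750
Conduct not willful: the in-lieu enhancement does not apply.
Actual plus statutory damages: $139,770 + $72,750 = $212,520
Attorney fees: 40% of $212,520 = $85,008
Total before cap: $212,520 + $85,008 = $297,528
Cap at $516,800: $297,528 is within the cap, no reduction.

Total recovery: $297,528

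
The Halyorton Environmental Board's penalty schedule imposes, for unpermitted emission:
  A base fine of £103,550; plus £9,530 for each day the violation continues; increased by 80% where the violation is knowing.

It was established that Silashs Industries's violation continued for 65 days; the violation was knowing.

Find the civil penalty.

Per-day component: 65 × £9,530 = £619,450
Base plus per-day: £103,550 + £619,450 = £723,000
Enhancement: 80% of £723,000 = £578,400
Enhanced fine: £723,000 + £578,400 = £1,301,400

Civil penalty: £1,301,400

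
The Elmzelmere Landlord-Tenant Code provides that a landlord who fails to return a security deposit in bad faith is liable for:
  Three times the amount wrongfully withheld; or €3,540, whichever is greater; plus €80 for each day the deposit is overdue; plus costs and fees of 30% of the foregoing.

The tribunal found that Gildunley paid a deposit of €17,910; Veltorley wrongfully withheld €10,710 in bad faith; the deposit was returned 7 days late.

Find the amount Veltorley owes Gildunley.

Trebled: 3 × €10,710 = €32,130
Minimum €3,540: €32,130 meets the minimum, no increase.
Late-return penalty: 7 × €80 = €560
Damages plus late penalty: €32,130 + €560 = €32,690
Costs and fees: 30% of €32,690 = €9,807
Total recovery: €32,690 + €9,807 = €42,497

Recovery: €42,497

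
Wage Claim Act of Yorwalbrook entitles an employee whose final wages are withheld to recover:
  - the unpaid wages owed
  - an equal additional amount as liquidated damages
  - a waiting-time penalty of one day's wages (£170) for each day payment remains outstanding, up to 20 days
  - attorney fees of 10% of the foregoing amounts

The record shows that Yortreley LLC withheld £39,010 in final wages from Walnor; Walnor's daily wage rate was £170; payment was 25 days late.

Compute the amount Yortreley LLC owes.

£89,562

Liquidated damages (equal amount): £39,010
Penalty days: min(25, 20) = 20
Waiting-time penalty: 20 × £170 = £3,400
Subtotal: £39,010 + £39,010 + £3,400 = £81,420
Attorney fees: 10% of £81,420 = £8,142
Total award: £81,420 + £8,142 = £89,562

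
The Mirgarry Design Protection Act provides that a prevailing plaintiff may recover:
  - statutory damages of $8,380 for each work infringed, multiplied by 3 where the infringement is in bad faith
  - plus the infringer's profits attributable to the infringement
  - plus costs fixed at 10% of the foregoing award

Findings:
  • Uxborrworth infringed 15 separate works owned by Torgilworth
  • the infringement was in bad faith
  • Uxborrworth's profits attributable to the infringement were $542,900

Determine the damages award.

Statutory damages: 15 × $8,380 = $125,700
Trebled: 3 × $125,700 = $377,100
Combined award: $377,100 + $542,900 = $920,000
Costs: 10% of $920,000 = $92,000
Award plus costs: $920,000 + $92,000 = $1,012,000

$1,012,000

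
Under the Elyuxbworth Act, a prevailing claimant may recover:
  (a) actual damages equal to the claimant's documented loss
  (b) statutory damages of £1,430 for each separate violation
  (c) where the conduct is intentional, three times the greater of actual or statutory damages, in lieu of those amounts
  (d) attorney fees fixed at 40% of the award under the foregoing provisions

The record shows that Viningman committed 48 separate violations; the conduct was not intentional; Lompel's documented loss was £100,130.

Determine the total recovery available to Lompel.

Statutory damages: 48 × £1,430 = £68,640
Conduct not intentional: the in-lieu enhancement does not apply.
Actual plus statutory damages: £100,130 + £68,640 = £168,770
Attorney fees: 40% of £168,770 = £67,508
Total recovery: £168,770 + £67,508 = £236,278

Total recovery: £236,278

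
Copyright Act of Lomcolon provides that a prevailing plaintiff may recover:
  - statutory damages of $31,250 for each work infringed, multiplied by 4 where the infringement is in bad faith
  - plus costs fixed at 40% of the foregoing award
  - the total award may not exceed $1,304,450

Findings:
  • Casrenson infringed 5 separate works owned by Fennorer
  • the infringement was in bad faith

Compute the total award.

$875,000

Statutory damages: 5 × $31,250 = $156,250
Multiplied by 4: 4 × $156,250 = $625,000
Costs: 40% of $625,000 = $250,000
Award plus costs: $625,000 + $250,000 = $875,000
Cap at $1,304,450: $875,000 is within the cap, no reduction.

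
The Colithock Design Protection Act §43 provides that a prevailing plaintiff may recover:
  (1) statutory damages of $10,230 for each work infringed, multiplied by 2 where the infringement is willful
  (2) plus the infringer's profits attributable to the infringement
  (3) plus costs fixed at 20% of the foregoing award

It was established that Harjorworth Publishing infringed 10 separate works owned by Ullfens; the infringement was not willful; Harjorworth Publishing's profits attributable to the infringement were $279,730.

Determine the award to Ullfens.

$458,436

Statutory damages: 10 × $10,230 = $102,300
Infringement not willful: no ×2 enhancement.
Combined award: $102,300 + $279,730 = $382,030
Costs: 20% of $382,030 = $76,406
Award plus costs: $382,030 + $76,406 = $458,436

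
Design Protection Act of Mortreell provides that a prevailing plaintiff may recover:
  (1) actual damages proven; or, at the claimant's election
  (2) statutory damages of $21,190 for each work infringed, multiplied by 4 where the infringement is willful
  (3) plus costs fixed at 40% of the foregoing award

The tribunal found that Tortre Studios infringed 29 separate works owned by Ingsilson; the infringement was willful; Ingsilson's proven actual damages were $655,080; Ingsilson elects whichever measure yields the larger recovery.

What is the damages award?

$3,441,256

Statutory damages: 29 × $21,190 = $614,510
Multiplied by 4: 4 × $614,510 = $2,458,040
Greater of actual damages ($655,080) or enhanced statutory damages ($2,458,040): $2,458,040
Costs: 40% of $2,458,040 = $983,216
Award plus costs: $2,458,040 + $983,216 = $3,441,256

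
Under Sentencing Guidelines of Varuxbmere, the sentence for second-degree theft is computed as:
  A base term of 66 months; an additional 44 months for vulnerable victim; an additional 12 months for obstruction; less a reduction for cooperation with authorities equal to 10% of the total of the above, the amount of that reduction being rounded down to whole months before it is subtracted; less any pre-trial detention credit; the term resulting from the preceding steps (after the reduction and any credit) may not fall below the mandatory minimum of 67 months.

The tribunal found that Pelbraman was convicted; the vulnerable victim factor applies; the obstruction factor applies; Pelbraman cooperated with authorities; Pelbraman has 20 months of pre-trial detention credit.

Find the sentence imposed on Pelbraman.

90 months

Vulnerable victim enhancement: +44 months
Obstruction enhancement: +12 months
Adjusted term: 66 months + 44 months + 12 months = 122 months
Cooperation with authorities reduction: 10% of 122 months = 12 months (rounded down)
After reduction: 122 − 12 = 110 months
Less pre-trial detention credit: 110 months − 20 months = 90 months
Minimum 67 months: 90 months meets the minimum, no increase.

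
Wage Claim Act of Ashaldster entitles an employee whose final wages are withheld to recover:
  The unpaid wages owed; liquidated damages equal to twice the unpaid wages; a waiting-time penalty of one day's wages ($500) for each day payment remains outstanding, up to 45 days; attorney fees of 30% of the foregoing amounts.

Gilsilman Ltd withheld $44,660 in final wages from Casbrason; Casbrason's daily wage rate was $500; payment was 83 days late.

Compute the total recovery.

Doubled: 2 × $44,660 = $89,320
Penalty days: min(83, 45) = 45
Waiting-time penalty: 45 × $500 = $22,500
Subtotal: $44,660 + $89,320 + $22,500 = $156,480
Attorney fees: 30% of $156,480 = $46,944
Total award: $156,480 + $46,944 = $203,424

$203,424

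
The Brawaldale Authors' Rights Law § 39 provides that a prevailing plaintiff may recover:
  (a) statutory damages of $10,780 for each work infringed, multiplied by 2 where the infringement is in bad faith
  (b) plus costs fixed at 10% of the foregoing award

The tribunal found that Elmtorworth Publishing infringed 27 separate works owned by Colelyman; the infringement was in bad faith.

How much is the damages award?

Statutory damages: 27 × $10,780 = $291,060
Doubled: 2 × $291,060 = $582,120
Costs: 10% of $582,120 = $58,212
Award plus costs: $582,120 + $58,212 = $640,332

$640,332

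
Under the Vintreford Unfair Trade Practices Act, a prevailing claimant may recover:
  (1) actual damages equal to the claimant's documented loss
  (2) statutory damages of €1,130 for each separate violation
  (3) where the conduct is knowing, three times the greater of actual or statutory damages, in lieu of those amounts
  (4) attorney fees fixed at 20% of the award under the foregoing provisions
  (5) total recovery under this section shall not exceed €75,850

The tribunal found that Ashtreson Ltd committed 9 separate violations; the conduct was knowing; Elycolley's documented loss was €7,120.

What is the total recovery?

€36,612

Statutory damages: 9 × €1,130 = €10,170
Greater of actual damages (€7,120) or statutory damages (€10,170): €10,170
Trebled: 3 × €10,170 = €30,510
Attorney fees: 20% of €30,510 = €6,102
Total before cap: €30,510 + €6,102 = €36,612
Cap at €75,850: €36,612 is within the cap, no reduction.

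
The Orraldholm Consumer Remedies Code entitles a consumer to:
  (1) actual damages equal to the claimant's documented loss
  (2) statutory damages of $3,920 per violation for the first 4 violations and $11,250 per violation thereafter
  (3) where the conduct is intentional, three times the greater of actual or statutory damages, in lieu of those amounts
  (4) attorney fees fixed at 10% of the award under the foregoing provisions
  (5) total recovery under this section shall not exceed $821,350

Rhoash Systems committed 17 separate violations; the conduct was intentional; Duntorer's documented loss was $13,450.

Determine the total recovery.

First 4 violations: 4 × $3,920 = $15,680
Remaining violations: (17 − 4) × $11,250 = $146,250
Statutory damages: $15,680 + $146,250 = $161,930
Greater of actual damages ($13,450) or statutory damages ($161,930): $161,930
Trebled: 3 × $161,930 = $485,790
Attorney fees: 10% of $485,790 = $48,579
Total before cap: $485,790 + $48,579 = $534,369
Cap at $821,350: $534,369 is within the cap, no reduction.

$534,369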